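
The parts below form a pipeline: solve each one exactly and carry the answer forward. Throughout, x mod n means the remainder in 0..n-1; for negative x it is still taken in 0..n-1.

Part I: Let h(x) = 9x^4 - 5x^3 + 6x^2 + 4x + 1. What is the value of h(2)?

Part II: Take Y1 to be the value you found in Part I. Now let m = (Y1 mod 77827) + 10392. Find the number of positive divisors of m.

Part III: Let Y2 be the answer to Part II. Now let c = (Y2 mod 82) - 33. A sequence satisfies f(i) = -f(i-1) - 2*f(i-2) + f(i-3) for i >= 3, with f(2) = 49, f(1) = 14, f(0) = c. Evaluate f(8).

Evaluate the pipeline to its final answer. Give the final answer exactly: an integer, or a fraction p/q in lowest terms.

1096

Part I: 9*(2)^4 - 5*(2)^3 + 6*(2)^2 + 4*(2)^1 + 1 = (144) + (-40) + (24) + (8) + (1) = 137; answer 137
Part II: Y1 = 137; m = 10529; 10529 is prime, so its only divisors are 1 and 10529; count = 2; answer 2
Part III: Y2 = 2; c = -31; f(3) = -1*(49) - 2*(14) + 1*(-31) = -108; iterating: f(3)=-108, f(4)=24, f(5)=241, f(6)=-397, f(7)=-61, f(8)=1096; answer 1096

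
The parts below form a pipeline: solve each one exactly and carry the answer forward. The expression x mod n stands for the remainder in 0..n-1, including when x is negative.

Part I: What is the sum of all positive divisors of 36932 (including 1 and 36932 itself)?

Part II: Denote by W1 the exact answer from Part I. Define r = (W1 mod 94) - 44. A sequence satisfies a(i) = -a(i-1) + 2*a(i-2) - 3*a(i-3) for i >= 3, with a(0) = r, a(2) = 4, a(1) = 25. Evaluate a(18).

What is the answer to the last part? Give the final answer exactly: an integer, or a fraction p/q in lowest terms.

-22912121

Part I: 36932 = 2^2 * 7 * 1319; sigma = (1 + 2 + 4) * (1 + 7) * (1 + 1319) = 7 * 8 * 1320 = 73920; answer 73920
Part II: W1 = 73920; r = -8; a(3) = -1*(4) + 2*(25) - 3*(-8) = 70; iterating: a(3)=70, a(4)=-137, a(5)=265, a(6)=-749, a(7)=1690, a(8)=-3983, a(9)=9610, a(10)=-22646, a(11)=53815, a(12)=-127937, a(13)=303505, a(14)=-720824, a(15)=1711645, a(16)=-4063808, a(17)=9649570, a(18)=-22912121; answer -22912121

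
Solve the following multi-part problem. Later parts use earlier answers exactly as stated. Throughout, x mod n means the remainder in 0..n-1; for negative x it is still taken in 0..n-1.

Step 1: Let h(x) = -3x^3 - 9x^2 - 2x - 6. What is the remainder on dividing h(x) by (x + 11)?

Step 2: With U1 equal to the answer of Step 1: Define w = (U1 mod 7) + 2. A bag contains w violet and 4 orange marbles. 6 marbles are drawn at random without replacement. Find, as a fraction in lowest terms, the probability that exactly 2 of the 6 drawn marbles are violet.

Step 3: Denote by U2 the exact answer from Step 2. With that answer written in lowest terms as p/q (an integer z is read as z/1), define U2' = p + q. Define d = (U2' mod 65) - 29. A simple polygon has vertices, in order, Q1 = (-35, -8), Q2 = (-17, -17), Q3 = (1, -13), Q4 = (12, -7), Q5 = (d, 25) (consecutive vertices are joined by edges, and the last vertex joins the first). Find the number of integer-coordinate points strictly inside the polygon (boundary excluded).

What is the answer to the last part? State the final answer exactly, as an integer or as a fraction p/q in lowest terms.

1014

Step 1: remainder = value at the root: -3*(-11)^3 - 9*(-11)^2 - 2*(-11)^1 - 6 = (3993) + (-1089) + (22) + (-6) = 2920; answer 2920
Step 2: U1 = 2920; w = 3; total draws C(7,6) = 7; favorable C(3,2)*C(4,4) = 3; P = 3/7; answer 3/7
Step 3: U2 = 3/7; threaded value p + q = 10; d = -19; cross terms: (-35*-17 - -17*-8)=459, (-17*-13 - 1*-17)=238, (1*-7 - 12*-13)=149, (12*25 - -19*-7)=167, (-19*-8 - -35*25)=1027; twice the area = |2040| = 2040; area = 1020; boundary points = 9 + 2 + 1 + 1 + 1 = 14; strictly interior points = area - boundary/2 + 1 = 1014; answer 1014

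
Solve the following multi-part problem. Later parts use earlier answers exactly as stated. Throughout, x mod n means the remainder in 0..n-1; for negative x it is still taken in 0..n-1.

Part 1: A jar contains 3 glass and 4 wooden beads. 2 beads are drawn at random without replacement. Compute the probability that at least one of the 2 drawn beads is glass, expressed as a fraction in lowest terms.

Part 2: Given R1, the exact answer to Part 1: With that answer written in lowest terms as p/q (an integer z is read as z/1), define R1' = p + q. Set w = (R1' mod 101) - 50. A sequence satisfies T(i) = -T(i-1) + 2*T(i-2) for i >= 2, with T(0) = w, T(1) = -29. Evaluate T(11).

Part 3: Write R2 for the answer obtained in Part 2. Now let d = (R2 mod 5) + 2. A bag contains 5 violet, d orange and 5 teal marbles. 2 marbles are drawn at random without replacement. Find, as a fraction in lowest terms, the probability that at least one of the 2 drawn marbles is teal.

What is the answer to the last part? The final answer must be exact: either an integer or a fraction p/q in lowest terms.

Part 1: total draws C(7,2) = 21; complement C(4,2) = 6; favorable 21 - 6 = 15; P = 5/7; answer 5/7
Part 2: R1 = 5/7; threaded value p + q = 12; w = -38; T(2) = -1*(-29) + 2*(-38) = -47; iterating: T(2)=-47, T(3)=-11, T(4)=-83, T(5)=61, T(6)=-227, T(7)=349, T(8)=-803, T(9)=1501, T(10)=-3107, T(11)=6109; answer 6109
Part 3: R2 = 6109; d = 6; total draws C(16,2) = 120; complement C(11,2) = 55; favorable 120 - 55 = 65; P = 13/24; answer 13/24

13/24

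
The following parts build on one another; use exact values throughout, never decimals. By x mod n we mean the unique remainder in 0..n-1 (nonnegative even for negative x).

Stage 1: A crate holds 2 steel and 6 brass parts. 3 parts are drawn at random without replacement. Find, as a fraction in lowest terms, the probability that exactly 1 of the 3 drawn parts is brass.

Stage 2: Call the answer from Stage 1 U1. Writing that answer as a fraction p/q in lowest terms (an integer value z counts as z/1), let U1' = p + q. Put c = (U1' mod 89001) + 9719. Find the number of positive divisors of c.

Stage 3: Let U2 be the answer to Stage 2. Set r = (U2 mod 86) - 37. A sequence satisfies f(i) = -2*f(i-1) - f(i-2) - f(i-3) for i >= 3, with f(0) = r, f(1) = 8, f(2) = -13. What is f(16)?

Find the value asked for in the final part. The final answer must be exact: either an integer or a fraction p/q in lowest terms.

Stage 1: total draws C(8,3) = 56; favorable C(6,1)*C(2,2) = 6; P = 3/28; answer 3/28
Stage 2: U1 = 3/28; threaded value p + q = 31; c = 9750; 9750 = 2 * 3 * 5^3 * 13; number of divisors = (1+1) * (1+1) * (3+1) * (1+1) = 32; answer 32
Stage 3: U2 = 32; r = -5; f(3) = -2*(-13) - 1*(8) - 1*(-5) = 23; iterating: f(3)=23, f(4)=-41, f(5)=72, f(6)=-126, f(7)=221, f(8)=-388, f(9)=681, f(10)=-1195, f(11)=2097, f(12)=-3680, f(13)=6458, f(14)=-11333, f(15)=19888, f(16)=-34901; answer -34901

-34901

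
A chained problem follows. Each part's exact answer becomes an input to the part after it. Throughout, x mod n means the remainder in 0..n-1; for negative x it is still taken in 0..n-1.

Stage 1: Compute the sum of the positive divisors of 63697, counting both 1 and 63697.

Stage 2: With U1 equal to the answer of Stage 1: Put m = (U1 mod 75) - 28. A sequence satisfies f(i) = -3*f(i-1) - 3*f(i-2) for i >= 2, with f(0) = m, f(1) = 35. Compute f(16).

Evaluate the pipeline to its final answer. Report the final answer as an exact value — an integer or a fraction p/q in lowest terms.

-164025

Stage 1: 63697 is prime, so its only divisors are 1 and 63697; sigma = 1 + 63697 = 63698; answer 63698
Stage 2: U1 = 63698; m = -5; f(2) = -3*(35) - 3*(-5) = -90; iterating: f(2)=-90, f(3)=165, f(4)=-225, f(5)=180, f(6)=135, f(7)=-945, f(8)=2430, f(9)=-4455, f(10)=6075, f(11)=-4860, f(12)=-3645, f(13)=25515, f(14)=-65610, f(15)=120285, f(16)=-164025; answer -164025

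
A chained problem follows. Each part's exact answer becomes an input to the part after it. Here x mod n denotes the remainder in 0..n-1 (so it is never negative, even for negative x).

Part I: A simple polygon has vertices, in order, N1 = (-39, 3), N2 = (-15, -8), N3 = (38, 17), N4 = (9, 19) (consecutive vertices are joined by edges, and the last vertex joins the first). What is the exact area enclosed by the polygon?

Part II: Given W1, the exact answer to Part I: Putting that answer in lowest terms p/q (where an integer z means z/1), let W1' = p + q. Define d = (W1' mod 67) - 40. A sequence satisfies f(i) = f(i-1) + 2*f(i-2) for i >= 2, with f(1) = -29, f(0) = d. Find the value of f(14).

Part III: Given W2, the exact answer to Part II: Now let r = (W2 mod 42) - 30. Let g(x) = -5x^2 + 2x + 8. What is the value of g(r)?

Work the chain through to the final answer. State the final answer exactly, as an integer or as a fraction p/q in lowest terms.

-251

Part I: cross terms: (-39*-8 - -15*3)=357, (-15*17 - 38*-8)=49, (38*19 - 9*17)=569, (9*3 - -39*19)=768; twice the area = |1743| = 1743; area = 1743/2; answer 1743/2
Part II: W1 = 1743/2; threaded value p + q = 1745; d = -37; f(2) = 1*(-29) + 2*(-37) = -103; iterating: f(2)=-103, f(3)=-161, f(4)=-367, f(5)=-689, f(6)=-1423, f(7)=-2801, f(8)=-5647, f(9)=-11249, f(10)=-22543, f(11)=-45041, f(12)=-90127, f(13)=-180209, f(14)=-360463; answer -360463
Part III: W2 = -360463; r = -7; -5*(-7)^2 + 2*(-7)^1 + 8 = (-245) + (-14) + (8) = -251; answer -251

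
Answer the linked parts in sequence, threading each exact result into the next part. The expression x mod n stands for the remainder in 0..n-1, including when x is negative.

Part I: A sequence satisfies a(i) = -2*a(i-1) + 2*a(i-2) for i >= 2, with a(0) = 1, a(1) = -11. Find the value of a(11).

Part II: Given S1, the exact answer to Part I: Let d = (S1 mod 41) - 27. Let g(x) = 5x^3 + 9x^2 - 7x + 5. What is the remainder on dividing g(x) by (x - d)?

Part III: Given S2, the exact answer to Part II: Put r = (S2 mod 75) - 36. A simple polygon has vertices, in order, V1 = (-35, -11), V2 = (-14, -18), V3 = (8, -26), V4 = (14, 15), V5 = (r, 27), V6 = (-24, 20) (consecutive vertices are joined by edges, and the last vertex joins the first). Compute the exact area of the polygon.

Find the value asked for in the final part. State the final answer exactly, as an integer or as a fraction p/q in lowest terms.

Part I: a(2) = -2*(-11) + 2*(1) = 24; iterating: a(2)=24, a(3)=-70, a(4)=188, a(5)=-516, a(6)=1408, a(7)=-3848, a(8)=10512, a(9)=-28720, a(10)=78464, a(11)=-214368; answer -214368
Part II: S1 = -214368; d = -6; remainder = value at the root: 5*(-6)^3 + 9*(-6)^2 - 7*(-6)^1 + 5 = (-1080) + (324) + (42) + (5) = -709; answer -709
Part III: S2 = -709; r = 5; cross terms: (-35*-18 - -14*-11)=476, (-14*-26 - 8*-18)=508, (8*15 - 14*-26)=484, (14*27 - 5*15)=303, (5*20 - -24*27)=748, (-24*-11 - -35*20)=964; twice the area = |3483| = 3483; area = 3483/2; answer 3483/2

3483/2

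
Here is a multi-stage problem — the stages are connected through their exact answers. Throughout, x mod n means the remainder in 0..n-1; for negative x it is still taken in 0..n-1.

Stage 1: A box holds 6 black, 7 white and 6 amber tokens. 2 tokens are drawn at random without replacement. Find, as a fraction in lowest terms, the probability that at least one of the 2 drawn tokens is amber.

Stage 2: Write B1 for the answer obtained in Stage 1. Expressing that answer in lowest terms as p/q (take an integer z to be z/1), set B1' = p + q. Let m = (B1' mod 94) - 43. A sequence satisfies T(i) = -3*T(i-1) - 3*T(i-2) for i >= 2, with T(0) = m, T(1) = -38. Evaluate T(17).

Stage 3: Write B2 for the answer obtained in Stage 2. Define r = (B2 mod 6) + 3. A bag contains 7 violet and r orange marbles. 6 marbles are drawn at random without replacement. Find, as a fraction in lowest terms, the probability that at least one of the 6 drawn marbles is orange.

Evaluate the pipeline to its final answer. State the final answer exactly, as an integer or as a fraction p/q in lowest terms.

Stage 1: total draws C(19,2) = 171; complement C(13,2) = 78; favorable 171 - 78 = 93; P = 31/57; answer 31/57
Stage 2: B1 = 31/57; threaded value p + q = 88; m = 45; T(2) = -3*(-38) - 3*(45) = -21; iterating: T(2)=-21, T(3)=177, T(4)=-468, T(5)=873, T(6)=-1215, T(7)=1026, T(8)=567, T(9)=-4779, T(10)=12636, T(11)=-23571, T(12)=32805, T(13)=-27702, T(14)=-15309, T(15)=129033, T(16)=-341172, T(17)=636417; answer 636417
Stage 3: B2 = 636417; r = 6; total draws C(13,6) = 1716; complement C(7,6) = 7; favorable 1716 - 7 = 1709; P = 1709/1716; answer 1709/1716

1709/1716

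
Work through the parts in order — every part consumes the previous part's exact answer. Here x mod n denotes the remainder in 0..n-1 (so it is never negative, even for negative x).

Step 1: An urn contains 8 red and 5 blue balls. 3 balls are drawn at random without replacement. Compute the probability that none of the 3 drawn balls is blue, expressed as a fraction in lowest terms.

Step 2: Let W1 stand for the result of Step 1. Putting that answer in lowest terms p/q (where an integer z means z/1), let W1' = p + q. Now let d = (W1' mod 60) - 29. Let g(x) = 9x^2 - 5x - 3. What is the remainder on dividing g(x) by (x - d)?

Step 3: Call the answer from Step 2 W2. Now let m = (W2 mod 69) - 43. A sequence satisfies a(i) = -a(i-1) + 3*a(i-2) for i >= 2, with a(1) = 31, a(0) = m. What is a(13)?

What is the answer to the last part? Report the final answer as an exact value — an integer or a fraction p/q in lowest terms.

Step 1: total draws C(13,3) = 286; favorable C(8,3) = 56; P = 28/143; answer 28/143
Step 2: W1 = 28/143; threaded value p + q = 171; d = 22; remainder = value at the root: 9*(22)^2 - 5*(22)^1 - 3 = (4356) + (-110) + (-3) = 4243; answer 4243
Step 3: W2 = 4243; m = -9; a(2) = -1*(31) + 3*(-9) = -58; iterating: a(2)=-58, a(3)=151, a(4)=-325, a(5)=778, a(6)=-1753, a(7)=4087, a(8)=-9346, a(9)=21607, a(10)=-49645, a(11)=114466, a(12)=-263401, a(13)=606799; answer 606799

606799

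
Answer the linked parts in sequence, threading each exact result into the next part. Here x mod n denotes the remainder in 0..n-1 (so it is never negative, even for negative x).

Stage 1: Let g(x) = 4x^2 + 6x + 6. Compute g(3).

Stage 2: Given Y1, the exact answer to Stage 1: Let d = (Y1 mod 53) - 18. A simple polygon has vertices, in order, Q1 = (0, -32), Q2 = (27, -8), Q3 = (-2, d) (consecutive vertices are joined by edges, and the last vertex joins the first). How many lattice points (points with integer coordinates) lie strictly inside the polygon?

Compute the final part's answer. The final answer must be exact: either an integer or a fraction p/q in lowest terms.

Stage 1: 4*(3)^2 + 6*(3)^1 + 6 = (36) + (18) + (6) = 60; answer 60
Stage 2: Y1 = 60; d = -11; cross terms: (0*-8 - 27*-32)=864, (27*-11 - -2*-8)=-313, (-2*-32 - 0*-11)=64; twice the area = |615| = 615; area = 615/2; boundary points = 3 + 1 + 1 = 5; strictly interior points = area - boundary/2 + 1 = 306; answer 306

306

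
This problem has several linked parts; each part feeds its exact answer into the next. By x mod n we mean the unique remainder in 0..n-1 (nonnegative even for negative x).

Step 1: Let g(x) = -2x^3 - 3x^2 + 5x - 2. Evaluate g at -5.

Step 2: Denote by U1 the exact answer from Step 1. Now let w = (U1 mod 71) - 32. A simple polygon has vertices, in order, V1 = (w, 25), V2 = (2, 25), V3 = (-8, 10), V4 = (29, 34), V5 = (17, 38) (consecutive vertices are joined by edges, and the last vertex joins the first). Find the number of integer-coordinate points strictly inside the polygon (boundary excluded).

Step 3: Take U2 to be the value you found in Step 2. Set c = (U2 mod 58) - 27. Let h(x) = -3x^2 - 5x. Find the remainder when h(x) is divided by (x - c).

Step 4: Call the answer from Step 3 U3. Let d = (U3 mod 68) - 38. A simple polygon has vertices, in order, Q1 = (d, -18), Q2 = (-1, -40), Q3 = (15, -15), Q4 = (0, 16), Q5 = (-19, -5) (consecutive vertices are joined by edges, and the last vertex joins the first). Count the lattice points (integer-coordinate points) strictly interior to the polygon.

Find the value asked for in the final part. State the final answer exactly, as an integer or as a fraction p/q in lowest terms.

Step 1: -2*(-5)^3 - 3*(-5)^2 + 5*(-5)^1 - 2 = (250) + (-75) + (-25) + (-2) = 148; answer 148
Step 2: U1 = 148; w = -26; cross terms: (-26*25 - 2*25)=-700, (2*10 - -8*25)=220, (-8*34 - 29*10)=-562, (29*38 - 17*34)=524, (17*25 - -26*38)=1413; twice the area = |895| = 895; area = 895/2; boundary points = 28 + 5 + 1 + 4 + 1 = 39; strictly interior points = area - boundary/2 + 1 = 429; answer 429
Step 3: U2 = 429; c = -4; remainder = value at the root: -3*(-4)^2 - 5*(-4)^1 = (-48) + (20) = -28; answer -28
Step 4: U3 = -28; d = 2; cross terms: (2*-40 - -1*-18)=-98, (-1*-15 - 15*-40)=615, (15*16 - 0*-15)=240, (0*-5 - -19*16)=304, (-19*-18 - 2*-5)=352; twice the area = |1413| = 1413; area = 1413/2; boundary points = 1 + 1 + 1 + 1 + 1 = 5; strictly interior points = area - boundary/2 + 1 = 705; answer 705

705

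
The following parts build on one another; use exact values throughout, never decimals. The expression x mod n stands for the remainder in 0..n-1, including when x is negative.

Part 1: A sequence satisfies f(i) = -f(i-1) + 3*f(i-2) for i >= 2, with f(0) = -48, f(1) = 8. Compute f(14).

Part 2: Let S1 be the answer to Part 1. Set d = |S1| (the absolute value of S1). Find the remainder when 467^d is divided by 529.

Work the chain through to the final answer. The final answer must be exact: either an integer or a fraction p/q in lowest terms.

234

Part 1: f(2) = -1*(8) + 3*(-48) = -152; iterating: f(2)=-152, f(3)=176, f(4)=-632, f(5)=1160, f(6)=-3056, f(7)=6536, f(8)=-15704, f(9)=35312, f(10)=-82424, f(11)=188360, f(12)=-435632, f(13)=1000712, f(14)=-2307608; answer -2307608
Part 2: S1 = -2307608; d = 2307608; squarings mod 529: 467^1=467, 467^2=141, 467^4=308, 467^8=173, 467^16=305, 467^32=450, 467^64=422, 467^128=340, 467^256=278, 467^512=50, 467^1024=384, 467^2048=394, 467^4096=239, 467^8192=518, 467^16384=121, 467^32768=358, 467^65536=146, 467^131072=156, 467^262144=2, 467^524288=4, 467^1048576=16, 467^2097152=256; 467^2307608 = 467^8 * 467^16 * 467^512 * 467^1024 * 467^4096 * 467^8192 * 467^65536 * 467^131072 * 467^2097152 = 234 (mod 529); answer 234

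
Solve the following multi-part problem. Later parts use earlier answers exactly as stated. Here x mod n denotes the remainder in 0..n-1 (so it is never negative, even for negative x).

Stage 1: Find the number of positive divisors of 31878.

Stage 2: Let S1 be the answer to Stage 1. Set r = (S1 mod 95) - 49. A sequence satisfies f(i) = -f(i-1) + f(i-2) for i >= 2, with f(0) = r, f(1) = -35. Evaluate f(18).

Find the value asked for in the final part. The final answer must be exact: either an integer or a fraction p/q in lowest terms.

Stage 1: 31878 = 2 * 3^2 * 7 * 11 * 23; number of divisors = (1+1) * (2+1) * (1+1) * (1+1) * (1+1) = 48; answer 48
Stage 2: S1 = 48; r = -1; f(2) = -1*(-35) + 1*(-1) = 34; iterating: f(2)=34, f(3)=-69, f(4)=103, f(5)=-172, f(6)=275, f(7)=-447, f(8)=722, f(9)=-1169, f(10)=1891, f(11)=-3060, f(12)=4951, f(13)=-8011, f(14)=12962, f(15)=-20973, f(16)=33935, f(17)=-54908, f(18)=88843; answer 88843

88843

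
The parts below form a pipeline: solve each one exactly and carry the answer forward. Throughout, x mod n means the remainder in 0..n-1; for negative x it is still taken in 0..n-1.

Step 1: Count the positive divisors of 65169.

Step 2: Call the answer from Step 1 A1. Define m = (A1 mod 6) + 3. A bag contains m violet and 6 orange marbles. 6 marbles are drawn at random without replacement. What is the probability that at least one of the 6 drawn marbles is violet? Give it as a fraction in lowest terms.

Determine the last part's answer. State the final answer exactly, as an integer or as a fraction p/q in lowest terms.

83/84

Step 1: 65169 = 3^2 * 13 * 557; number of divisors = (2+1) * (1+1) * (1+1) = 12; answer 12
Step 2: A1 = 12; m = 3; total draws C(9,6) = 84; complement C(6,6) = 1; favorable 84 - 1 = 83; P = 83/84; answer 83/84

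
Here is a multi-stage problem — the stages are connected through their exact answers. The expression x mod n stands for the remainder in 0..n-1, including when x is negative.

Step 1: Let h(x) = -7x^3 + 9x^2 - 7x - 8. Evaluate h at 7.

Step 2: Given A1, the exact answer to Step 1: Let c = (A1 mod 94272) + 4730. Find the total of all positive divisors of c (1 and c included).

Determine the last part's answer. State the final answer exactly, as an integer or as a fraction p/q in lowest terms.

141696

Step 1: -7*(7)^3 + 9*(7)^2 - 7*(7)^1 - 8 = (-2401) + (441) + (-49) + (-8) = -2017; answer -2017
Step 2: A1 = -2017; c = 96985; 96985 = 5 * 7 * 17 * 163; sigma = (1 + 5) * (1 + 7) * (1 + 17) * (1 + 163) = 6 * 8 * 18 * 164 = 141696; answer 141696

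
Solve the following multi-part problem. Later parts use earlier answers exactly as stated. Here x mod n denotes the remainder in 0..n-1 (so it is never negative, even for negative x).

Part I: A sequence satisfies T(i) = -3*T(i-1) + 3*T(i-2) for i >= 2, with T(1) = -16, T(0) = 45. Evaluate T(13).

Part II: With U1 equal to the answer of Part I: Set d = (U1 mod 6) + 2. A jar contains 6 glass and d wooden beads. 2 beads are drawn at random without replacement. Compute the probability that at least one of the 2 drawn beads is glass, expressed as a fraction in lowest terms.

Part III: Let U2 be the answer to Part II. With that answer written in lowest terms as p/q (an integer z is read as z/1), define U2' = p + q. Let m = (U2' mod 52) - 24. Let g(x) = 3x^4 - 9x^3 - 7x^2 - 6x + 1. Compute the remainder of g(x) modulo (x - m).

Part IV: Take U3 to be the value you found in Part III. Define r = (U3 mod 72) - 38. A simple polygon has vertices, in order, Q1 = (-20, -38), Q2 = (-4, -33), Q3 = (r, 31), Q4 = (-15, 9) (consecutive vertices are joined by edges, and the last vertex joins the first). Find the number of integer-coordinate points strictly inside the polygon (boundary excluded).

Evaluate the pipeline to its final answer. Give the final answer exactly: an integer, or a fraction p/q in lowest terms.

Part I: T(2) = -3*(-16) + 3*(45) = 183; iterating: T(2)=183, T(3)=-597, T(4)=2340, T(5)=-8811, T(6)=33453, T(7)=-126792, T(8)=480735, T(9)=-1822581, T(10)=6909948, T(11)=-26197587, T(12)=99322605, T(13)=-376560576; answer -376560576
Part II: U1 = -376560576; d = 2; total draws C(8,2) = 28; complement C(2,2) = 1; favorable 28 - 1 = 27; P = 27/28; answer 27/28
Part III: U2 = 27/28; threaded value p + q = 55; m = -21; remainder = value at the root: 3*(-21)^4 - 9*(-21)^3 - 7*(-21)^2 - 6*(-21)^1 + 1 = (583443) + (83349) + (-3087) + (126) + (1) = 663832; answer 663832
Part IV: U3 = 663832; r = 26; cross terms: (-20*-33 - -4*-38)=508, (-4*31 - 26*-33)=734, (26*9 - -15*31)=699, (-15*-38 - -20*9)=750; twice the area = |2691| = 2691; area = 2691/2; boundary points = 1 + 2 + 1 + 1 = 5; strictly interior points = area - boundary/2 + 1 = 1344; answer 1344

1344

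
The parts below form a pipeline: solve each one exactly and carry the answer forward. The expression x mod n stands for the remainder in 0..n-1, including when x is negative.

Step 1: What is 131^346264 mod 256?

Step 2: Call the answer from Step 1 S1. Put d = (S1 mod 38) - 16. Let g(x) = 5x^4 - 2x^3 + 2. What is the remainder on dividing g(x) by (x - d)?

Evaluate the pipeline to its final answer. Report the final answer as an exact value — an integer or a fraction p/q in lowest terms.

637889

Step 1: squarings mod 256: 131^1=131, 131^2=9, 131^4=81, 131^8=161, 131^16=65, 131^32=129, 131^64=1, 131^128=1, 131^256=1, 131^512=1, 131^1024=1, 131^2048=1, 131^4096=1, 131^8192=1, 131^16384=1, 131^32768=1, 131^65536=1, 131^131072=1, 131^262144=1; 131^346264 = 131^8 * 131^16 * 131^128 * 131^2048 * 131^16384 * 131^65536 * 131^262144 = 225 (mod 256); answer 225
Step 2: S1 = 225; d = 19; remainder = value at the root: 5*(19)^4 - 2*(19)^3 + 2 = (651605) + (-13718) + (2) = 637889; answer 637889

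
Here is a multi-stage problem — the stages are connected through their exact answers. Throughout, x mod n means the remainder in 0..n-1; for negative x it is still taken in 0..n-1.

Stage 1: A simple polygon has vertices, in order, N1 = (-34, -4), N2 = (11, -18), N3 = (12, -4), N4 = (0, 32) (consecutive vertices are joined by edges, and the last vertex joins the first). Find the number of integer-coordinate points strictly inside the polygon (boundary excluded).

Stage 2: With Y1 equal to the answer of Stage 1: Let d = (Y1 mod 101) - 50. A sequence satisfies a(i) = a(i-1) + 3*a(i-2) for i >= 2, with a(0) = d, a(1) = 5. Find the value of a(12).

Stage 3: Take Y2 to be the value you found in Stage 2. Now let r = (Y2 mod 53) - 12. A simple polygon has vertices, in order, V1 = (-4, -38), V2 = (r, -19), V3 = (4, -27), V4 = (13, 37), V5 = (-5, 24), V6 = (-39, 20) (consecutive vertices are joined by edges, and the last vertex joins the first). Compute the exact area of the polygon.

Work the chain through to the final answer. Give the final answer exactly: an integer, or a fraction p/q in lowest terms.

3711/2

Stage 1: cross terms: (-34*-18 - 11*-4)=656, (11*-4 - 12*-18)=172, (12*32 - 0*-4)=384, (0*-4 - -34*32)=1088; twice the area = |2300| = 2300; area = 1150; boundary points = 1 + 1 + 12 + 2 = 16; strictly interior points = area - boundary/2 + 1 = 1143; answer 1143
Stage 2: Y1 = 1143; d = -18; a(2) = 1*(5) + 3*(-18) = -49; iterating: a(2)=-49, a(3)=-34, a(4)=-181, a(5)=-283, a(6)=-826, a(7)=-1675, a(8)=-4153, a(9)=-9178, a(10)=-21637, a(11)=-49171, a(12)=-114082; answer -114082
Stage 3: Y2 = -114082; r = 15; cross terms: (-4*-19 - 15*-38)=646, (15*-27 - 4*-19)=-329, (4*37 - 13*-27)=499, (13*24 - -5*37)=497, (-5*20 - -39*24)=836, (-39*-38 - -4*20)=1562; twice the area = |3711| = 3711; area = 3711/2; answer 3711/2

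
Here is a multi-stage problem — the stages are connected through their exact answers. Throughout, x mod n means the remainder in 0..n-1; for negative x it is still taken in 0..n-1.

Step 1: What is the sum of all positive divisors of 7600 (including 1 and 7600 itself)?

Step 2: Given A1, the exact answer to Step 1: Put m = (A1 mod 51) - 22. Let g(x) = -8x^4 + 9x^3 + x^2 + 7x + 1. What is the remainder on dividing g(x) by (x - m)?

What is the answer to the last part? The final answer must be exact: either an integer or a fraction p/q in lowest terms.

-1777577

Step 1: 7600 = 2^4 * 5^2 * 19; sigma = (1 + 2 + 4 + 8 + 16) * (1 + 5 + 25) * (1 + 19) = 31 * 31 * 20 = 19220; answer 19220
Step 2: A1 = 19220; m = 22; remainder = value at the root: -8*(22)^4 + 9*(22)^3 + 1*(22)^2 + 7*(22)^1 + 1 = (-1874048) + (95832) + (484) + (154) + (1) = -1777577; answer -1777577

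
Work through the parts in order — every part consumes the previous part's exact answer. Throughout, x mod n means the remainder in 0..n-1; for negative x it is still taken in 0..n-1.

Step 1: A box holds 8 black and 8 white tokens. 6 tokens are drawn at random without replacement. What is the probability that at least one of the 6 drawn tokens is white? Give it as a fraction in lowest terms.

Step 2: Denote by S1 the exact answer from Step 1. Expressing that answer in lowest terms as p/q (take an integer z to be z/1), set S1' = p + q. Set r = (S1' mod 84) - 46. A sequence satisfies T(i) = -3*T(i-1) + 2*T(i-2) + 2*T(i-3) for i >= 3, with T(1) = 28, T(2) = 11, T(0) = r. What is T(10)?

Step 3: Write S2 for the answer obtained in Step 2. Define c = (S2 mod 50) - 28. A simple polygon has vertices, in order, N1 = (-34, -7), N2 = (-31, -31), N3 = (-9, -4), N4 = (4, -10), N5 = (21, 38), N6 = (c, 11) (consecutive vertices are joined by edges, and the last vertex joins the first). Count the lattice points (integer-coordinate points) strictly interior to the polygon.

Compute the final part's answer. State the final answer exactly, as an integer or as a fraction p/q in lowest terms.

1481

Step 1: total draws C(16,6) = 8008; complement C(8,6) = 28; favorable 8008 - 28 = 7980; P = 285/286; answer 285/286
Step 2: S1 = 285/286; threaded value p + q = 571; r = 21; T(3) = -3*(11) + 2*(28) + 2*(21) = 65; iterating: T(3)=65, T(4)=-117, T(5)=503, T(6)=-1613, T(7)=5611, T(8)=-19053, T(9)=65155, T(10)=-222349; answer -222349
Step 3: S2 = -222349; c = -27; cross terms: (-34*-31 - -31*-7)=837, (-31*-4 - -9*-31)=-155, (-9*-10 - 4*-4)=106, (4*38 - 21*-10)=362, (21*11 - -27*38)=1257, (-27*-7 - -34*11)=563; twice the area = |2970| = 2970; area = 1485; boundary points = 3 + 1 + 1 + 1 + 3 + 1 = 10; strictly interior points = area - boundary/2 + 1 = 1481; answer 1481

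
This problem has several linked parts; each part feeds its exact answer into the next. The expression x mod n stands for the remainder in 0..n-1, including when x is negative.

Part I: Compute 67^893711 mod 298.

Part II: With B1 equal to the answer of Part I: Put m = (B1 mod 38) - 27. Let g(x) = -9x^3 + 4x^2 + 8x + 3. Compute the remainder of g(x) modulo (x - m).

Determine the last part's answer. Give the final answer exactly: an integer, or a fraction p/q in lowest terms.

-1749

Part I: squarings mod 298: 67^1=67, 67^2=19, 67^4=63, 67^8=95, 67^16=85, 67^32=73, 67^64=263, 67^128=33, 67^256=195, 67^512=179, 67^1024=155, 67^2048=185, 67^4096=253, 67^8192=237, 67^16384=145, 67^32768=165, 67^65536=107, 67^131072=125, 67^262144=129, 67^524288=251; 67^893711 = 67^1 * 67^2 * 67^4 * 67^8 * 67^256 * 67^512 * 67^8192 * 67^32768 * 67^65536 * 67^262144 * 67^524288 = 185 (mod 298); answer 185
Part II: B1 = 185; m = 6; remainder = value at the root: -9*(6)^3 + 4*(6)^2 + 8*(6)^1 + 3 = (-1944) + (144) + (48) + (3) = -1749; answer -1749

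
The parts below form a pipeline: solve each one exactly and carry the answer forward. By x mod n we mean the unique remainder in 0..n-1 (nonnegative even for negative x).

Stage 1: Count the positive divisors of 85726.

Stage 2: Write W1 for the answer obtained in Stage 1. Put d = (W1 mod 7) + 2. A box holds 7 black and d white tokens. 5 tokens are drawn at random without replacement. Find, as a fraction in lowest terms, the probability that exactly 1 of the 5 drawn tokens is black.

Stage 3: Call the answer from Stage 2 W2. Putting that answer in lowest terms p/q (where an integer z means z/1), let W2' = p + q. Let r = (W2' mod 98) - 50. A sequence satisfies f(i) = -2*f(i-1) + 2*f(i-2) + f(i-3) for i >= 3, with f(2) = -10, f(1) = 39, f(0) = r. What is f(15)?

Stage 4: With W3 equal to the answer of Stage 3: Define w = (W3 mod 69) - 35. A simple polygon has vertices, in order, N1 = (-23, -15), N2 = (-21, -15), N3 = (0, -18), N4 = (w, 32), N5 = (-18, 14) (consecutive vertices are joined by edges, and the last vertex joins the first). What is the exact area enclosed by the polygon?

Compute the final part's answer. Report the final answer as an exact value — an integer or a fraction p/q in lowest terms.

Stage 1: 85726 = 2 * 42863; number of divisors = (1+1) * (1+1) = 4; answer 4
Stage 2: W1 = 4; d = 6; total draws C(13,5) = 1287; favorable C(7,1)*C(6,4) = 105; P = 35/429; answer 35/429
Stage 3: W2 = 35/429; threaded value p + q = 464; r = 22; f(3) = -2*(-10) + 2*(39) + 1*(22) = 120; iterating: f(3)=120, f(4)=-221, f(5)=672, f(6)=-1666, f(7)=4455, f(8)=-11570, f(9)=30384, f(10)=-79453, f(11)=208104, f(12)=-544730, f(13)=1426215, f(14)=-3733786, f(15)=9775272; answer 9775272
Stage 4: W3 = 9775272; w = 7; cross terms: (-23*-15 - -21*-15)=30, (-21*-18 - 0*-15)=378, (0*32 - 7*-18)=126, (7*14 - -18*32)=674, (-18*-15 - -23*14)=592; twice the area = |1800| = 1800; area = 900; answer 900

900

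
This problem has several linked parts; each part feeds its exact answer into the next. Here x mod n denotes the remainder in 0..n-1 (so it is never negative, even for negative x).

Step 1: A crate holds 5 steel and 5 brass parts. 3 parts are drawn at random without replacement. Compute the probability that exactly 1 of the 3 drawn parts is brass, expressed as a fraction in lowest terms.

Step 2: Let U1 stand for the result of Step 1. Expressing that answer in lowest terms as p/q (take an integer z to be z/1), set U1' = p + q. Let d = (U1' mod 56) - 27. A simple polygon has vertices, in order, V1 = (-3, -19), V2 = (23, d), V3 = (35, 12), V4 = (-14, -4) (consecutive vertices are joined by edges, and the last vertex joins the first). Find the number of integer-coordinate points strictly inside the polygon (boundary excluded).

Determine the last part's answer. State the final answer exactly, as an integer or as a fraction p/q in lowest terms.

Step 1: total draws C(10,3) = 120; favorable C(5,1)*C(5,2) = 50; P = 5/12; answer 5/12
Step 2: U1 = 5/12; threaded value p + q = 17; d = -10; cross terms: (-3*-10 - 23*-19)=467, (23*12 - 35*-10)=626, (35*-4 - -14*12)=28, (-14*-19 - -3*-4)=254; twice the area = |1375| = 1375; area = 1375/2; boundary points = 1 + 2 + 1 + 1 = 5; strictly interior points = area - boundary/2 + 1 = 686; answer 686

686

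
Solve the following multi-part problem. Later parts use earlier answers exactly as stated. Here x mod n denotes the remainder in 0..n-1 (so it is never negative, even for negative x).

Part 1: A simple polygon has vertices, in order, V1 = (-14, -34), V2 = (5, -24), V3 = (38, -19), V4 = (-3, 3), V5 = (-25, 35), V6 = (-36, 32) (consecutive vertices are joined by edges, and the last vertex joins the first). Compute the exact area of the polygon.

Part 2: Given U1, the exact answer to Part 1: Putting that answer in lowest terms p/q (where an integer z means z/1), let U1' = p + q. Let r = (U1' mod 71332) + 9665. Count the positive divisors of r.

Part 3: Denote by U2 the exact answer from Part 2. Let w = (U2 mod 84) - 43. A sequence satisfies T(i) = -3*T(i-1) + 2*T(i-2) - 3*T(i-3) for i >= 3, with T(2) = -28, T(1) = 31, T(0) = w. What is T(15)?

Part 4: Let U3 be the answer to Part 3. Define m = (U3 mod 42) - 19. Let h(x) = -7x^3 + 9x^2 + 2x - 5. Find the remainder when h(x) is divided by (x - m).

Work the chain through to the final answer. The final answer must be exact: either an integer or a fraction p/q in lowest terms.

4139

Part 1: cross terms: (-14*-24 - 5*-34)=506, (5*-19 - 38*-24)=817, (38*3 - -3*-19)=57, (-3*35 - -25*3)=-30, (-25*32 - -36*35)=460, (-36*-34 - -14*32)=1672; twice the area = |3482| = 3482; area = 1741; answer 1741
Part 2: U1 = 1741; threaded value p + q = 1742; r = 11407; 11407 = 11 * 17 * 61; number of divisors = (1+1) * (1+1) * (1+1) = 8; answer 8
Part 3: U2 = 8; w = -35; T(3) = -3*(-28) + 2*(31) - 3*(-35) = 251; iterating: T(3)=251, T(4)=-902, T(5)=3292, T(6)=-12433, T(7)=46589, T(8)=-174509, T(9)=654004, T(10)=-2450797, T(11)=9183926, T(12)=-34415384, T(13)=128966395, T(14)=-483281731, T(15)=1811024135; answer 1811024135
Part 4: U3 = 1811024135; m = -8; remainder = value at the root: -7*(-8)^3 + 9*(-8)^2 + 2*(-8)^1 - 5 = (3584) + (576) + (-16) + (-5) = 4139; answer 4139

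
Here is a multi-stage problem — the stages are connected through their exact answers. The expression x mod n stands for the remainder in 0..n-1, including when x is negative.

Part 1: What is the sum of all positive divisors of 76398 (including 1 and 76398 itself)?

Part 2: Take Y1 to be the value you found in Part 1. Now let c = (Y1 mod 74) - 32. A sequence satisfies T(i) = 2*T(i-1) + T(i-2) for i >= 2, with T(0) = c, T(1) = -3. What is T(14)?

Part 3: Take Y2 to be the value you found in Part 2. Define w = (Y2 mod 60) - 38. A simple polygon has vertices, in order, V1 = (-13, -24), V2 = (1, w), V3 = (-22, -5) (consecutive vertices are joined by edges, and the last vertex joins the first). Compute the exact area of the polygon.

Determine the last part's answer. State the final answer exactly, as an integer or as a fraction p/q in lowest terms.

Part 1: 76398 = 2 * 3 * 7 * 17 * 107; sigma = (1 + 2) * (1 + 3) * (1 + 7) * (1 + 17) * (1 + 107) = 3 * 4 * 8 * 18 * 108 = 186624; answer 186624
Part 2: Y1 = 186624; c = 38; T(2) = 2*(-3) + 1*(38) = 32; iterating: T(2)=32, T(3)=61, T(4)=154, T(5)=369, T(6)=892, T(7)=2153, T(8)=5198, T(9)=12549, T(10)=30296, T(11)=73141, T(12)=176578, T(13)=426297, T(14)=1029172; answer 1029172
Part 3: Y2 = 1029172; w = 14; cross terms: (-13*14 - 1*-24)=-158, (1*-5 - -22*14)=303, (-22*-24 - -13*-5)=463; twice the area = |608| = 608; area = 304; answer 304

304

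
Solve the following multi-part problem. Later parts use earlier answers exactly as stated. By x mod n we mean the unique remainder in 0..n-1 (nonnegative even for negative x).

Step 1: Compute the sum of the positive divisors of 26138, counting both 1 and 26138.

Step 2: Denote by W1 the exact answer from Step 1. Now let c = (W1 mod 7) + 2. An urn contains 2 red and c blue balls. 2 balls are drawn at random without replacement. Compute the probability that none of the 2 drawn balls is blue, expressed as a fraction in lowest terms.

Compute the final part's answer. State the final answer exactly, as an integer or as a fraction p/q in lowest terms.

Step 1: 26138 = 2 * 7 * 1867; sigma = (1 + 2) * (1 + 7) * (1 + 1867) = 3 * 8 * 1868 = 44832; answer 44832
Step 2: W1 = 44832; c = 6; total draws C(8,2) = 28; favorable C(2,2) = 1; P = 1/28; answer 1/28

1/28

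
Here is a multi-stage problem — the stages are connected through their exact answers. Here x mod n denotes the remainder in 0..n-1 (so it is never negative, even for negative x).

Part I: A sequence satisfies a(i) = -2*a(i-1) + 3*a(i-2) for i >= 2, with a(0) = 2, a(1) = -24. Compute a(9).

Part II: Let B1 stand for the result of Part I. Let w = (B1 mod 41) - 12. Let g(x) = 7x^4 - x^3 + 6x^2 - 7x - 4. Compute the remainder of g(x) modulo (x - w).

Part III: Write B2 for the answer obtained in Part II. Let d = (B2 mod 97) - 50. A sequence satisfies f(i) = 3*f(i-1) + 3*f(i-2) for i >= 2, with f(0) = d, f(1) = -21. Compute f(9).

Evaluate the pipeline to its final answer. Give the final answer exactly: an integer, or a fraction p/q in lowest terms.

459999

Part I: a(2) = -2*(-24) + 3*(2) = 54; iterating: a(2)=54, a(3)=-180, a(4)=522, a(5)=-1584, a(6)=4734, a(7)=-14220, a(8)=42642, a(9)=-127944; answer -127944
Part II: B1 = -127944; w = 5; remainder = value at the root: 7*(5)^4 - 1*(5)^3 + 6*(5)^2 - 7*(5)^1 - 4 = (4375) + (-125) + (150) + (-35) + (-4) = 4361; answer 4361
Part III: B2 = 4361; d = 43; f(2) = 3*(-21) + 3*(43) = 66; iterating: f(2)=66, f(3)=135, f(4)=603, f(5)=2214, f(6)=8451, f(7)=31995, f(8)=121338, f(9)=459999; answer 459999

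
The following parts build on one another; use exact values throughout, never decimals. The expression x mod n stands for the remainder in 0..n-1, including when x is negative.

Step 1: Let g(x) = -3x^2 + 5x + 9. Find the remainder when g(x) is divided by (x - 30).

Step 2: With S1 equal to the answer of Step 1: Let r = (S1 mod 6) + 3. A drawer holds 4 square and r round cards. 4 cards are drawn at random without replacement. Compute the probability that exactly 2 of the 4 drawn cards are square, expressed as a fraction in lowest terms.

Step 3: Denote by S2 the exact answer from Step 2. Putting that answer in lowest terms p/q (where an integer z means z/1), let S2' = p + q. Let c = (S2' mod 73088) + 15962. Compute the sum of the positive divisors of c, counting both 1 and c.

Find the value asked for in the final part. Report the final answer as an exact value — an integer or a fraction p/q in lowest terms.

Step 1: remainder = value at the root: -3*(30)^2 + 5*(30)^1 + 9 = (-2700) + (150) + (9) = -2541; answer -2541
Step 2: S1 = -2541; r = 6; total draws C(10,4) = 210; favorable C(4,2)*C(6,2) = 90; P = 3/7; answer 3/7
Step 3: S2 = 3/7; threaded value p + q = 10; c = 15972; 15972 = 2^2 * 3 * 11^3; sigma = (1 + 2 + 4) * (1 + 3) * (1 + 11 + 121 + 1331) = 7 * 4 * 1464 = 40992; answer 40992

40992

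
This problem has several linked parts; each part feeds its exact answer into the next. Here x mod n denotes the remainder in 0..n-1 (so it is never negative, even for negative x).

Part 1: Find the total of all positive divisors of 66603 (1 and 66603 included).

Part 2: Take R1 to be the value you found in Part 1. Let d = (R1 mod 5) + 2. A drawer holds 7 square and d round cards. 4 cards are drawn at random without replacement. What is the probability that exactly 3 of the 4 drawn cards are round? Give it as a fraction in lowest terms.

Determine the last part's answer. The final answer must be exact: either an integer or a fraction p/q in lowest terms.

28/143

Part 1: 66603 = 3 * 149^2; sigma = (1 + 3) * (1 + 149 + 22201) = 4 * 22351 = 89404; answer 89404
Part 2: R1 = 89404; d = 6; total draws C(13,4) = 715; favorable C(6,3)*C(7,1) = 140; P = 28/143; answer 28/143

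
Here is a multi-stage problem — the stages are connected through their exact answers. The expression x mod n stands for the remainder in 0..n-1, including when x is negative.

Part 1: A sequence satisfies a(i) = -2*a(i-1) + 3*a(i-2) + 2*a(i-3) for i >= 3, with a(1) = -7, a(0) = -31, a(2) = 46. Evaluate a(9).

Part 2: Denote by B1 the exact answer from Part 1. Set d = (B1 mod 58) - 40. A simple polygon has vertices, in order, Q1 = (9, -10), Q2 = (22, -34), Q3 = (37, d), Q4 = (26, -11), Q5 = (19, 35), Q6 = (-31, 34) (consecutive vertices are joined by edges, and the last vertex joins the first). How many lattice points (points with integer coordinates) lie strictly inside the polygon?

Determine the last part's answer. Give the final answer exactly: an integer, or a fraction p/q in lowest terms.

Part 1: a(3) = -2*(46) + 3*(-7) + 2*(-31) = -175; iterating: a(3)=-175, a(4)=474, a(5)=-1381, a(6)=3834, a(7)=-10863, a(8)=30466, a(9)=-85853; answer -85853
Part 2: B1 = -85853; d = 5; cross terms: (9*-34 - 22*-10)=-86, (22*5 - 37*-34)=1368, (37*-11 - 26*5)=-537, (26*35 - 19*-11)=1119, (19*34 - -31*35)=1731, (-31*-10 - 9*34)=4; twice the area = |3599| = 3599; area = 3599/2; boundary points = 1 + 3 + 1 + 1 + 1 + 4 = 11; strictly interior points = area - boundary/2 + 1 = 1795; answer 1795

1795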